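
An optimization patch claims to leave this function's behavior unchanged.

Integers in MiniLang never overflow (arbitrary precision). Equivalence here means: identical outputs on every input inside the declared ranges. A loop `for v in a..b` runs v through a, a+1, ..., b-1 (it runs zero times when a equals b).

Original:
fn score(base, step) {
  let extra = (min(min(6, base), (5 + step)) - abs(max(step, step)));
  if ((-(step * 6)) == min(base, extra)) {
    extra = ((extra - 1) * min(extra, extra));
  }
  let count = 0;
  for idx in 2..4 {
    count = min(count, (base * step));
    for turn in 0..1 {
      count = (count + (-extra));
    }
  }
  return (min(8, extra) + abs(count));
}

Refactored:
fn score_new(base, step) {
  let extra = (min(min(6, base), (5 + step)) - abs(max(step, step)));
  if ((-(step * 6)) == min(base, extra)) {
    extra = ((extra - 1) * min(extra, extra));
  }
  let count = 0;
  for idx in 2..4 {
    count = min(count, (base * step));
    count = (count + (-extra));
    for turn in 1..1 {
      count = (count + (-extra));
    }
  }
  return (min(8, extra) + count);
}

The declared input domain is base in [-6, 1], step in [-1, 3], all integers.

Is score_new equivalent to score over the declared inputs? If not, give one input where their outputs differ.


Take base=-6, step=2.
score: extra=-8, then ((-(step * 6)) == min(base, extra)) is false, then count=0, then (idx=2), then count=-12, then (turn=0), then count=-4, then (idx=3), then count=-12, then (turn=0), then count=-4, then returns -4
score_new: extra=-8, then ((-(step * 6)) == min(base, extra)) is false, then count=0, then (idx=2), then count=-12, then count=-4, then the loop over turn runs zero times, then (idx=3), then count=-12, then count=-4, then the loop over turn runs zero times, then returns -12
-4 vs -12 — the two versions disagree here.
verdict: not equivalent; witness: base=-6, step=2


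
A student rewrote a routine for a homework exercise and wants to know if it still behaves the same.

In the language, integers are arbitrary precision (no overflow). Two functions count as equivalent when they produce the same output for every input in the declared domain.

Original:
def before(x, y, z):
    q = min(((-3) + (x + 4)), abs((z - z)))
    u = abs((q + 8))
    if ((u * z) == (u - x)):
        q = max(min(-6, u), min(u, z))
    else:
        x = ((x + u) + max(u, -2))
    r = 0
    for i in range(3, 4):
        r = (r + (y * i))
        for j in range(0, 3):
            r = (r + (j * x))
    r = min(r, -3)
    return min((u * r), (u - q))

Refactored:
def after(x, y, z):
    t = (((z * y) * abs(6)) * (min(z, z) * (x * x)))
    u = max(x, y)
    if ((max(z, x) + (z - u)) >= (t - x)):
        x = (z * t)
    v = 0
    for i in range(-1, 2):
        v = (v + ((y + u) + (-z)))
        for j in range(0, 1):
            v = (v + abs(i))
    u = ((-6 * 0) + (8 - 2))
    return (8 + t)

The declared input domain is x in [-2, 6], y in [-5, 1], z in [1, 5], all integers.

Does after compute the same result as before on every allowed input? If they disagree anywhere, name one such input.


Evaluate both at x=-2, y=-5, z=1.
before: q := -1 | u := 7 | ((u * z) == (u - x)): false | x := 12 | r := 0 | iter i=3: | r := -15 | iter j=0: | r := -15 | iter j=1: | r := -3 | iter j=2: | r := 21 | r := -3 | result -21
after: t := -120 | u := -2 | ((max(z, x) + (z - u)) >= (t - x)): true | x := -120 | v := 0 | iter i=-1: | v := -8 | iter j=0: | v := -7 | iter i=0: | v := -15 | iter j=0: | v := -15 | iter i=1: | v := -23 | iter j=0: | v := -22 | u := 6 | result -112
-21 != -112, so the rewrite changes behavior.
verdict: not equivalent; witness: x=-2, y=-5, z=1


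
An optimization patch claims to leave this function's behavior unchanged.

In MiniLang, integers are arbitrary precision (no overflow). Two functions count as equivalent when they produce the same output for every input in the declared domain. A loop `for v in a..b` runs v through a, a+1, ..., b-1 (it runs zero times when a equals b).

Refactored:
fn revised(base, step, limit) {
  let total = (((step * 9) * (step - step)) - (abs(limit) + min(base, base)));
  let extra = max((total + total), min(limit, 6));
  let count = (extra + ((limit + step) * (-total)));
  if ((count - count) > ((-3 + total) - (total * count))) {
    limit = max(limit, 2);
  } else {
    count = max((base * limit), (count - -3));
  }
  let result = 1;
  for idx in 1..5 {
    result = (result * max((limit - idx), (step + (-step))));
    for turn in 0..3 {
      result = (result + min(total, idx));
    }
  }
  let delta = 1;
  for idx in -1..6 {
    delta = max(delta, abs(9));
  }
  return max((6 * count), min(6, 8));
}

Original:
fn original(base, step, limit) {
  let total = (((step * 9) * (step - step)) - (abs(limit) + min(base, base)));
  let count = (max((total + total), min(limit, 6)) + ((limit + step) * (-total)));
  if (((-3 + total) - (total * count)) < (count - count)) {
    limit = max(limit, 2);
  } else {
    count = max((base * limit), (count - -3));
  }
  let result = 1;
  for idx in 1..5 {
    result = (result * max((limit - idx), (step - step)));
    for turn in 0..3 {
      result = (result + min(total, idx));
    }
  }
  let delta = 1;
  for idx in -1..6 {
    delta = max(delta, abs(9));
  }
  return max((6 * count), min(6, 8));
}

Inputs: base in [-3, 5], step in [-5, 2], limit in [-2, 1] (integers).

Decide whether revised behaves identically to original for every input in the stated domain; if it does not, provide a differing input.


Side by side, the visible changes include: comparison usage differs, arithmetic usage differs, local variable names differ, statement counts differ.
As a probe, take base=-3, step=-3, limit=-2: original runs total=1, then count=7, then (((-3 + total) - (total * count)) < (count - count)) is true, then limit=2, then result=1, then (idx=1), then result=1, then (turn=0), then result=2, then (turn=1), then result=3, then (turn=2), then result=4, then (idx=2), then result=0, then (turn=0), then result=1, then (turn=1), then result=2, then (turn=2), then result=3, then (idx=3), then result=0, then (turn=0), then result=1, then (turn=1), then result=2, then (turn=2), then result=3, then (idx=4), then result=0, then (turn=0), then result=1, then (turn=1), then result=2, then (turn=2), then result=3, then delta=1, then (idx=-1), then delta=9, then (idx=0), then delta=9, then (idx=1), then delta=9, then (idx=2), then delta=9, then (idx=3), then delta=9, then (idx=4), then delta=9, then (idx=5), then delta=9, then returns 42; revised runs total=1, then extra=2, then count=7, then ((count - count) > ((-3 + total) - (total * count))) is true, then limit=2, then result=1, then (idx=1), then result=1, then (turn=0), then result=2, then (turn=1), then result=3, then (turn=2), then result=4, then (idx=2), then result=0, then (turn=0), then result=1, then (turn=1), then result=2, then (turn=2), then result=3, then (idx=3), then result=0, then (turn=0), then result=1, then (turn=1), then result=2, then (turn=2), then result=3, then (idx=4), then result=0, then (turn=0), then result=1, then (turn=1), then result=2, then (turn=2), then result=3, then delta=1, then (idx=-1), then delta=9, then (idx=0), then delta=9, then (idx=1), then delta=9, then (idx=2), then delta=9, then (idx=3), then delta=9, then (idx=4), then delta=9, then (idx=5), then delta=9, then returns 42; both end at 42.
Sweeping the whole domain (288 inputs) finds no disagreement.
verdict: equivalent


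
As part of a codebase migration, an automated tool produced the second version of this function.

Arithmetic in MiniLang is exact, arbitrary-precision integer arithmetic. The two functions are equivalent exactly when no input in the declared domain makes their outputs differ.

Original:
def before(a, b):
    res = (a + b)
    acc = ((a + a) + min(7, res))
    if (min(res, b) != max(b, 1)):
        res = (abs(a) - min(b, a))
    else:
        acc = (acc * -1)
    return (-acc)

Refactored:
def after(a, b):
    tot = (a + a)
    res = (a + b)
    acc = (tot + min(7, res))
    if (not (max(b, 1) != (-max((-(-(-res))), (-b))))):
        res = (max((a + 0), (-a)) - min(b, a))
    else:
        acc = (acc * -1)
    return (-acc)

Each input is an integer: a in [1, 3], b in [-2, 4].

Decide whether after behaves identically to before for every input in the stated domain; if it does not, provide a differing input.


On input a=1, b=-2, before returns -1 while after returns 1.
verdict: not equivalent; witness: a=1, b=-2


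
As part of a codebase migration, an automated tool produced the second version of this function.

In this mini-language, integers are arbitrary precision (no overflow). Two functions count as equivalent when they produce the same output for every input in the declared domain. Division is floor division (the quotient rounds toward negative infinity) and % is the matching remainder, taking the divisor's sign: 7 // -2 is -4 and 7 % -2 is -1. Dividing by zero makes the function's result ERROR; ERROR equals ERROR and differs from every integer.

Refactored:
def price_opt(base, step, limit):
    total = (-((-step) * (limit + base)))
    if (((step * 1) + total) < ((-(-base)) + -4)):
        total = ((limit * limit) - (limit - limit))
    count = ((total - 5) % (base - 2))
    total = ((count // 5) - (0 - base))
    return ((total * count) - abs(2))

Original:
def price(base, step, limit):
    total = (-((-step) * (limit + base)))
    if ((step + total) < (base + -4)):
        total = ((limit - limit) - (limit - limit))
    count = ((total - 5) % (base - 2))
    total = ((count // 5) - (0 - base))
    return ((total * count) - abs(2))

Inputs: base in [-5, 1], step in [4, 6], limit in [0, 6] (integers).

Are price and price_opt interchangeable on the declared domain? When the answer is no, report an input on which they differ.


The rewrite breaks on base=-5, step=4, limit=1, where the results are 28 and 22.
price: total=-16, then ((step + total) < (base + -4)) is true, then total=0, then count=-5, then total=-6, then returns 28
price_opt: total=-16, then (((step * 1) + total) < ((-(-base)) + -4)) is true, then total=1, then count=-4, then total=-6, then returns 22
verdict: not equivalent; witness: base=-5, step=4, limit=1


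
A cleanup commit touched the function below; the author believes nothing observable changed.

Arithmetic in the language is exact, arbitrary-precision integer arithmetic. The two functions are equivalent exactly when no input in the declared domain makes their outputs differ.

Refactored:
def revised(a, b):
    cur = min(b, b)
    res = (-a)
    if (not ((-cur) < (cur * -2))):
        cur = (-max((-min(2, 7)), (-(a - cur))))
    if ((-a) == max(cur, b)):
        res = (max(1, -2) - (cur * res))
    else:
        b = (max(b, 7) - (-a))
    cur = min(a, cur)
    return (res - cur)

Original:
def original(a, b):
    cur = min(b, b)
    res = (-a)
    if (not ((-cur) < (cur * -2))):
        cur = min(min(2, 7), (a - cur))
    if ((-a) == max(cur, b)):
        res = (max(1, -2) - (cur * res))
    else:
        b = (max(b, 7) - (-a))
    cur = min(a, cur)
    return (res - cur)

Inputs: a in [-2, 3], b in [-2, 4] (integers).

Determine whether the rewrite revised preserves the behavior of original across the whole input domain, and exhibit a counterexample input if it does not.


The two versions differ — the changes include min/max/abs usage differs.
As a probe, take a=1, b=-1: original runs cur becomes -1; next res becomes -1; next (not ((-cur) < (cur * -2))) evaluates to false; next ((-a) == max(cur, b)) evaluates to true; next res becomes 0; next cur becomes -1; next final value 1; revised runs cur becomes -1; next res becomes -1; next (not ((-cur) < (cur * -2))) evaluates to false; next ((-a) == max(cur, b)) evaluates to true; next res becomes 0; next cur becomes -1; next final value 1; both end at 1.
Checked all 42 inputs in the declared domain: the outputs agree on every one.
verdict: equivalent


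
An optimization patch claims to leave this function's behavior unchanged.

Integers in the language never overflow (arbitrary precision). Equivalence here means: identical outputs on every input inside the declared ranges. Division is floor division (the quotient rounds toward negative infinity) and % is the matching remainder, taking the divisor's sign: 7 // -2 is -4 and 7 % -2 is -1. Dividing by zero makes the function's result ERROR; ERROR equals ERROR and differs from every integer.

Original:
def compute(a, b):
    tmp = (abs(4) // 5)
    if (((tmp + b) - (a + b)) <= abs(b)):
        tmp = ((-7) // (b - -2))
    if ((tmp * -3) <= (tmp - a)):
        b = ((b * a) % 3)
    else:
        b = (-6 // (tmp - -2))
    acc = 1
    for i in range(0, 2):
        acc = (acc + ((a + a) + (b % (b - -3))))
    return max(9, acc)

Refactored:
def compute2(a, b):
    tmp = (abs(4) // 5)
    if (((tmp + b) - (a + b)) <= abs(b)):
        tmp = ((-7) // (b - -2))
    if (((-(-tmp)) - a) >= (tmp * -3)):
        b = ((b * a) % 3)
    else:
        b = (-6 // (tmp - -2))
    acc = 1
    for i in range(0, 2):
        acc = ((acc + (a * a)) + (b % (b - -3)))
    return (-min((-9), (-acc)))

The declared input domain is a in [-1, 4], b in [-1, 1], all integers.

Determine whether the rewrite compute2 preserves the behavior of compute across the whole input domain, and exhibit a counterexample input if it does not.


Run the pair on a=-1, b=1.
compute: tmp becomes 0; next (((tmp + b) - (a + b)) <= abs(b)) evaluates to true; next tmp becomes -3; next ((tmp * -3) <= (tmp - a)) evaluates to false; next b becomes 6; next acc becomes 1; next at i=0:; next acc becomes 5; next at i=1:; next acc becomes 9; next final value 9
compute2: tmp becomes 0; next (((tmp + b) - (a + b)) <= abs(b)) evaluates to true; next tmp becomes -3; next (((-(-tmp)) - a) >= (tmp * -3)) evaluates to false; next b becomes 6; next acc becomes 1; next at i=0:; next acc becomes 8; next at i=1:; next acc becomes 15; next final value 15
9 != 15, so the rewrite changes behavior.
verdict: not equivalent; witness: a=-1, b=1


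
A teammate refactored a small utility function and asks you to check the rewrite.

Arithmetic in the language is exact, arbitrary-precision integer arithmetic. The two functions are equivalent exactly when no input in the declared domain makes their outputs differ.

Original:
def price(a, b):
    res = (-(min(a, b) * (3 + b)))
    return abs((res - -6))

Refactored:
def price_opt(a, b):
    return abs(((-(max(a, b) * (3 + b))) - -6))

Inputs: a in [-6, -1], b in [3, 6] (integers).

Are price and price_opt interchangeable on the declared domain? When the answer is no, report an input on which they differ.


Consider the input a=-6, b=3.
price: res=36, then returns 42
price_opt: returns 12
42 and 12 differ, so these are not the same function on this domain.
verdict: not equivalent; witness: a=-6, b=3


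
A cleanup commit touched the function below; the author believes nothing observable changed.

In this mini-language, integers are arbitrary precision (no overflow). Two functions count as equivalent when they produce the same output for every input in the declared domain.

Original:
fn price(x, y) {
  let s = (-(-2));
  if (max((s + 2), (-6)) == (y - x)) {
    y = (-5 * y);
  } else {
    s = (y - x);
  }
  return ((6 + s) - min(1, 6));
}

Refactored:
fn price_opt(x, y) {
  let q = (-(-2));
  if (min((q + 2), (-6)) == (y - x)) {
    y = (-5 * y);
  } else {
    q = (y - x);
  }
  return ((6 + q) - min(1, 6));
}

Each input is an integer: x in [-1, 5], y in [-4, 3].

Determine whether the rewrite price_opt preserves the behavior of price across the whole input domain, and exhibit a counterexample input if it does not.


Consider the input x=-1, y=3.
price: s = 2; (max((s + 2), (-6)) == (y - x)) -> true; y = -15; return 7
price_opt: q = 2; (min((q + 2), (-6)) == (y - x)) -> false; q = 4; return 9
7 and 9 differ, so these are not the same function on this domain.
verdict: not equivalent; witness: x=-1, y=3


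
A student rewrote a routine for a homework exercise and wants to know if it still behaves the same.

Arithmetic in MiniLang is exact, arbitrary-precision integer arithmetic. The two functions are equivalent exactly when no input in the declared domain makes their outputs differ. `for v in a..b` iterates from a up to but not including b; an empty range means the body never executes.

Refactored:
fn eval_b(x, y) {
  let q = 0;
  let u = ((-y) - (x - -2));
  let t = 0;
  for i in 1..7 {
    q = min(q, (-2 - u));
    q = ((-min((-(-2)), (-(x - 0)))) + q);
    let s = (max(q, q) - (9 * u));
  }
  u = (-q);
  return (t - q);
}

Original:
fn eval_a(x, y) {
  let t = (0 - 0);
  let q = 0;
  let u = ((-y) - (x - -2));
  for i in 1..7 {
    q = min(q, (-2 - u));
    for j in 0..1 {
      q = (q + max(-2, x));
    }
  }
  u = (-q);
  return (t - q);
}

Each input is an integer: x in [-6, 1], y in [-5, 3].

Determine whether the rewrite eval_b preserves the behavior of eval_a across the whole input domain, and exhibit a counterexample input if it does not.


Beyond behavior-preserving changes, the revision adds an assignment to `s` whose value nothing reads.
Spot check at x=-5, y=-2 — eval_a: t = 0; q = 0; u = 5; [i=1]; q = -7; [j=0]; q = -9; [i=2]; q = -9; [j=0]; q = -11; [i=3]; q = -11; [j=0]; q = -13; [i=4]; q = -13; [j=0]; q = -15; [i=5]; q = -15; [j=0]; q = -17; [i=6]; q = -17; [j=0]; q = -19; u = 19; return 19. eval_b: q = 0; u = 5; t = 0; [i=1]; q = -7; q = -9; s = -54; [i=2]; q = -9; q = -11; s = -56; [i=3]; q = -11; q = -13; s = -58; [i=4]; q = -13; q = -15; s = -60; [i=5]; q = -15; q = -17; s = -62; [i=6]; q = -17; q = -19; s = -64; u = 19; return 19. Both give 19.
Every one of the 72 inputs gives matching results.
verdict: equivalent


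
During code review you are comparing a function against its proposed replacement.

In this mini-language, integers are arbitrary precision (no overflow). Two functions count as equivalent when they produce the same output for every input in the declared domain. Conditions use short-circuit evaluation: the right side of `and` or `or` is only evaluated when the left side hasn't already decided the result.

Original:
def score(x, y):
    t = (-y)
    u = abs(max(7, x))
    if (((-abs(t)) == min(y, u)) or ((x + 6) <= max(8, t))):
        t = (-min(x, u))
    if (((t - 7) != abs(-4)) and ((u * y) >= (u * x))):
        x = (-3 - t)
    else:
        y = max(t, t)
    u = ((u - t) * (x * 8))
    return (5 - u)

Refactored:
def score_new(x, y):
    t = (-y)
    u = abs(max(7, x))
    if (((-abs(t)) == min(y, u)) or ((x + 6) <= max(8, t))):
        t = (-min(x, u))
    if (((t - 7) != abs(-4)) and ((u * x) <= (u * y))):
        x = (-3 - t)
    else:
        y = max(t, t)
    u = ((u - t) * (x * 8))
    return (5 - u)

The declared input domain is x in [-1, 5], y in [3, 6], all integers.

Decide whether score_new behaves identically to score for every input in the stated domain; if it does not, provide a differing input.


Equivalent — the differences include comparison usage differs, yet no declared input distinguishes the two.
As a probe, take x=2, y=3: score runs t = -3; u = 7; (((-abs(t)) == min(y, u)) or ((x + 6) <= max(8, t))) -> true; t = -2; (((t - 7) != abs(-4)) and ((u * y) >= (u * x))) -> true; x = -1; u = -72; return 77; score_new runs t = -3; u = 7; (((-abs(t)) == min(y, u)) or ((x + 6) <= max(8, t))) -> true; t = -2; (((t - 7) != abs(-4)) and ((u * x) <= (u * y))) -> true; x = -1; u = -72; return 77; both end at 77.
Sweeping the whole domain (28 inputs) finds no disagreement.
verdict: equivalent


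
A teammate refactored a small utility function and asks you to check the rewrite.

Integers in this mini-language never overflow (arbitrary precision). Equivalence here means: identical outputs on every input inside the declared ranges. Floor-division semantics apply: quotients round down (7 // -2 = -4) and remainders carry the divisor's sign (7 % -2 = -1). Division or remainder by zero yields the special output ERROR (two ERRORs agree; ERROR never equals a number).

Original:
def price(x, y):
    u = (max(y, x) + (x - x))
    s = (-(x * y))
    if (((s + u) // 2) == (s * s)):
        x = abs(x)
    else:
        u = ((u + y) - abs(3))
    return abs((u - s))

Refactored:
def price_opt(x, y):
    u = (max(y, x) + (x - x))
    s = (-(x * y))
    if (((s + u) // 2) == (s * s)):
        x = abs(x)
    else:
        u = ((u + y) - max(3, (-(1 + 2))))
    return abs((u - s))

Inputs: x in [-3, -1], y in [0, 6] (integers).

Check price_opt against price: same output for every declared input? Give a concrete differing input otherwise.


This is a faithful refactor — arithmetic usage differs, and min/max/abs usage differs, and constant usage differs, but the computed results match everywhere.
As a probe, take x=-1, y=1: price runs u=1, then s=1, then (((s + u) // 2) == (s * s)) is true, then x=1, then returns 0; price_opt runs u=1, then s=1, then (((s + u) // 2) == (s * s)) is true, then x=1, then returns 0; both end at 0.
An exhaustive pass over the 21 declared inputs shows identical outputs.
verdict: equivalent


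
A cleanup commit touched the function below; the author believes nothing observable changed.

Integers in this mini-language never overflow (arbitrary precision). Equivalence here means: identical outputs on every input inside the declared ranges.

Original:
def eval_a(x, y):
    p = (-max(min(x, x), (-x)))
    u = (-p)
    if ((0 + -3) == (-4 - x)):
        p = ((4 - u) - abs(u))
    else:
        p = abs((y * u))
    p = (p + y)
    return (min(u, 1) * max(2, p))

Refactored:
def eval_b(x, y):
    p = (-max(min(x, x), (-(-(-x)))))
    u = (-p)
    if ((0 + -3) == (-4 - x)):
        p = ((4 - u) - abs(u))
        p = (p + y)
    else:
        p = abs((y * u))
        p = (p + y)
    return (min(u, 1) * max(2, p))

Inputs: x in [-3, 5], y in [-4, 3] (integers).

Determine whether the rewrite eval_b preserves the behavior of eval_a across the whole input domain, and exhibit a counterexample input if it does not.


Changes here: statement counts differ, plus arithmetic usage differs; the full 72-point sweep finds no disagreement.
verdict: equivalent


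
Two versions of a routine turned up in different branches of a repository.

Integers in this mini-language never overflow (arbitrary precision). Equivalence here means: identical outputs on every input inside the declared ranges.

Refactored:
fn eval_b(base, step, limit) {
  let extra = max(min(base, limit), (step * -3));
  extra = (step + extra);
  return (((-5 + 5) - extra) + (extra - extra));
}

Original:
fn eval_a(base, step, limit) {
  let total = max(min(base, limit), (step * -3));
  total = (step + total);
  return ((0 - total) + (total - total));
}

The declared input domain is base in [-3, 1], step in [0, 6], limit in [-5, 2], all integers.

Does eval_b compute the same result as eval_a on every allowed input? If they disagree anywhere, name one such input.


Equivalent — the differences include constant usage differs; also local variable names differ; also arithmetic usage differs, yet no declared input distinguishes the two.
As a probe, take base=-2, step=0, limit=-1: eval_a runs total := 0 | total := 0 | result 0; eval_b runs extra := 0 | extra := 0 | result 0; both end at 0.
Checked all 280 inputs in the declared domain: the outputs agree on every one.
verdict: equivalent


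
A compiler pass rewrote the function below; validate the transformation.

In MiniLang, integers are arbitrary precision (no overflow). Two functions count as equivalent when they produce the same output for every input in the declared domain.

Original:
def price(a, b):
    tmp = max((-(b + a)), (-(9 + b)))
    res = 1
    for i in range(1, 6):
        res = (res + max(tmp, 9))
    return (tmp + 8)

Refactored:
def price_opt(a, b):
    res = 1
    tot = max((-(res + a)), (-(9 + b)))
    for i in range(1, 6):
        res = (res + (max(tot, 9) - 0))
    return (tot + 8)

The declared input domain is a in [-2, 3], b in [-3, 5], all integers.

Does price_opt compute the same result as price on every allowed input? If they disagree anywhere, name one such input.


Evaluate both at a=-2, b=-3.
price: tmp becomes 5; next res becomes 1; next at i=1:; next res becomes 10; next at i=2:; next res becomes 19; next at i=3:; next res becomes 28; next at i=4:; next res becomes 37; next at i=5:; next res becomes 46; next final value 13
price_opt: res becomes 1; next tot becomes 1; next at i=1:; next res becomes 10; next at i=2:; next res becomes 19; next at i=3:; next res becomes 28; next at i=4:; next res becomes 37; next at i=5:; next res becomes 46; next final value 9
13 vs 9 — the two versions disagree here.
verdict: not equivalent; witness: a=-2, b=-3


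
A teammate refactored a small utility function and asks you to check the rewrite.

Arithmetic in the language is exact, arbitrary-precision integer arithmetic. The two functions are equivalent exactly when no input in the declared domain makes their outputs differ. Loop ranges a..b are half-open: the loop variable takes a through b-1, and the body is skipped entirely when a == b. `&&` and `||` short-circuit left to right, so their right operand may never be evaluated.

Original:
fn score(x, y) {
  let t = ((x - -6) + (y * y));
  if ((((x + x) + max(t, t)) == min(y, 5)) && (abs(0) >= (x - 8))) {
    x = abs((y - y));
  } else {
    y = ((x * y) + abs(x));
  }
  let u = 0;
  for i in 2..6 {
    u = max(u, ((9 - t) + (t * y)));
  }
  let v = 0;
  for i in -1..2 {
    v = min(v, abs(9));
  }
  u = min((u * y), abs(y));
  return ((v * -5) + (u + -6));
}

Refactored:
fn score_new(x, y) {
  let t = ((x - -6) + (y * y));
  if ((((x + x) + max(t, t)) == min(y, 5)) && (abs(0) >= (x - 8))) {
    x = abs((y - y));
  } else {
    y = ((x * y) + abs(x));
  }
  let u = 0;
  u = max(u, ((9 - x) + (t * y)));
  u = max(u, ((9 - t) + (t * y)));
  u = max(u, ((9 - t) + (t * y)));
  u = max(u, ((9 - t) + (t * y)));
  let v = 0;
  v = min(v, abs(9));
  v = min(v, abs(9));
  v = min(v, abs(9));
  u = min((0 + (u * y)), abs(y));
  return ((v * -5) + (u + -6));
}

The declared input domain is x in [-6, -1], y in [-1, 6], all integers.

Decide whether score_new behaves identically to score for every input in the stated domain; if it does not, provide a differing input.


x=-1, y=2 yields -6 from score but -7 from score_new.
verdict: not equivalent; witness: x=-1, y=2


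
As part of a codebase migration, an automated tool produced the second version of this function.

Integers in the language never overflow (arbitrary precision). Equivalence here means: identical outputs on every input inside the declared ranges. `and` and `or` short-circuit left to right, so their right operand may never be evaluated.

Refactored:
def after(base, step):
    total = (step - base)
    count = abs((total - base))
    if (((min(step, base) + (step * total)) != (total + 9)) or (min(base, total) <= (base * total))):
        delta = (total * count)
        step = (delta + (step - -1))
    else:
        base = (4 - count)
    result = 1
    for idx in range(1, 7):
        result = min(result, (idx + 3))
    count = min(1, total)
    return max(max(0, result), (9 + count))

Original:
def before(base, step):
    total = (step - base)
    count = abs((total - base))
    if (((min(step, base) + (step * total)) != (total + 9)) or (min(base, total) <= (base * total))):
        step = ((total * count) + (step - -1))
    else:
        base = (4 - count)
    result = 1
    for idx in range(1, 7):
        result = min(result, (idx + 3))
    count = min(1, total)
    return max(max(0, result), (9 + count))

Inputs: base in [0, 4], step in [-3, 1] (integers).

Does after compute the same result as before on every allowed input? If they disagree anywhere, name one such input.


Comparing the listings, the differences include: statement counts differ, local variable names differ.
Spot check at base=2, step=-2 — before: total := -4 | count := 6 | (((min(step, base) + (step * total)) != (total + 9)) or (min(base, total) <= (base * total))): true | step := -25 | result := 1 | iter idx=1: | result := 1 | iter idx=2: | result := 1 | iter idx=3: | result := 1 | iter idx=4: | result := 1 | iter idx=5: | result := 1 | iter idx=6: | result := 1 | count := -4 | result 5. after: total := -4 | count := 6 | (((min(step, base) + (step * total)) != (total + 9)) or (min(base, total) <= (base * total))): true | delta := -24 | step := -25 | result := 1 | iter idx=1: | result := 1 | iter idx=2: | result := 1 | iter idx=3: | result := 1 | iter idx=4: | result := 1 | iter idx=5: | result := 1 | iter idx=6: | result := 1 | count := -4 | result 5. Both give 5.
Across all 25 domain points the two functions coincide.
verdict: equivalent


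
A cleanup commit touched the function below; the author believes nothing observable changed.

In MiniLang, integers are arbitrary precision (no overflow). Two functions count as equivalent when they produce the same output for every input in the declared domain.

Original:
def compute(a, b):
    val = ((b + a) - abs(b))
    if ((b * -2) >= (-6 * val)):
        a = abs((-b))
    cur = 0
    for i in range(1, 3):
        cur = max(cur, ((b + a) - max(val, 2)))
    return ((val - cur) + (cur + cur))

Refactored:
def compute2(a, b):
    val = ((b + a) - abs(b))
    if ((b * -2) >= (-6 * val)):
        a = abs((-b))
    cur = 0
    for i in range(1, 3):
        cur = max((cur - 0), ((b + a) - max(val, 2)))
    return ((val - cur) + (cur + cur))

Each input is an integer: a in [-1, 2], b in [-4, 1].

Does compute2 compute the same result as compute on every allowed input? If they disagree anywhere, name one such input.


Changes here: constant usage differs, arithmetic usage differs; the full 24-point sweep finds no disagreement.
verdict: equivalent


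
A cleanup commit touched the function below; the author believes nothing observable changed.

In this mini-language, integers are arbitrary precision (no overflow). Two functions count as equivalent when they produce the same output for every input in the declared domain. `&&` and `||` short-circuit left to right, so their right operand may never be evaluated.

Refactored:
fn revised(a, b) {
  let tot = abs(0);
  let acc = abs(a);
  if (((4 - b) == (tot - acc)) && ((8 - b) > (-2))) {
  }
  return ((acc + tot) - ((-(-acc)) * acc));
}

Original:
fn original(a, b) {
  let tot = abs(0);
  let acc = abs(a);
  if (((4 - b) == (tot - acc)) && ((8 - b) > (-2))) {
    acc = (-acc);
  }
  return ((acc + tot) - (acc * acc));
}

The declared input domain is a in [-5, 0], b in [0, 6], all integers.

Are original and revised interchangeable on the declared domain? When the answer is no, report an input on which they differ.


The rewrite breaks on a=-2, b=6, where the results are -6 and -2.
original: tot=0, then acc=2, then (((4 - b) == (tot - acc)) && ((8 - b) > (-2))) is true, then acc=-2, then returns -6
revised: tot=0, then acc=2, then (((4 - b) == (tot - acc)) && ((8 - b) > (-2))) is true, then returns -2
verdict: not equivalent; witness: a=-2, b=6


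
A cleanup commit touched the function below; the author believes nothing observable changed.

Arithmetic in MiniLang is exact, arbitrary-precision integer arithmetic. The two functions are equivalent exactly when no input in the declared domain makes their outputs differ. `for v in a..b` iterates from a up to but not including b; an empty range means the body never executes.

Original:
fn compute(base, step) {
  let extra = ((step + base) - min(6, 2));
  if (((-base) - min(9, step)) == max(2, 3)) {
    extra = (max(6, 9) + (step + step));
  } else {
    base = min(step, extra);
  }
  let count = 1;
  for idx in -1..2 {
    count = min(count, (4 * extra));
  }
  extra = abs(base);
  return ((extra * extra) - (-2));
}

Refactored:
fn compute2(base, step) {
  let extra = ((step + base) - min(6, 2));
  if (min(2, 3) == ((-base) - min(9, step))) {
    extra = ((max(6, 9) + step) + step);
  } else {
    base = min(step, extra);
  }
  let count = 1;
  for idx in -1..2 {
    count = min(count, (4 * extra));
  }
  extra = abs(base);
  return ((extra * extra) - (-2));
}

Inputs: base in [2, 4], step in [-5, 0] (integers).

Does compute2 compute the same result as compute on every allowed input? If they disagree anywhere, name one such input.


Take base=2, step=-5.
compute: extra = -5; (((-base) - min(9, step)) == max(2, 3)) -> true; extra = -1; count = 1; [idx=-1]; count = -4; [idx=0]; count = -4; [idx=1]; count = -4; extra = 2; return 6
compute2: extra = -5; (min(2, 3) == ((-base) - min(9, step))) -> false; base = -5; count = 1; [idx=-1]; count = -20; [idx=0]; count = -20; [idx=1]; count = -20; extra = 5; return 27
6 against 27: the behavior changed.
verdict: not equivalent; witness: base=2, step=-5


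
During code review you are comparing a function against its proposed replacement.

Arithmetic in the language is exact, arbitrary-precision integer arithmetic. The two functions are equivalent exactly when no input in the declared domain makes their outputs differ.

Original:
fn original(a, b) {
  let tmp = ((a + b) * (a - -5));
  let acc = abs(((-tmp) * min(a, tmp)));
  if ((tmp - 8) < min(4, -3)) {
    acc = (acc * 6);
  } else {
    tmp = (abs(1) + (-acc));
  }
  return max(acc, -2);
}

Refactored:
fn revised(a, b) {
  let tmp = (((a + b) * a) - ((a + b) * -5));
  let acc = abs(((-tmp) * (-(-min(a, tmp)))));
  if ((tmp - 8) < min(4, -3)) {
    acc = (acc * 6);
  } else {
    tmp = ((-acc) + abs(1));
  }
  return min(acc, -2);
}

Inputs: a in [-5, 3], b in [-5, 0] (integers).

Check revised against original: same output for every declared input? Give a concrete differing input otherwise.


Evaluate both at a=-5, b=-5.
original: tmp becomes 0; next acc becomes 0; next ((tmp - 8) < min(4, -3)) evaluates to true; next acc becomes 0; next final value 0
revised: tmp becomes 0; next acc becomes 0; next ((tmp - 8) < min(4, -3)) evaluates to true; next acc becomes 0; next final value -2
0 against -2: the behavior changed.
verdict: not equivalent; witness: a=-5, b=-5


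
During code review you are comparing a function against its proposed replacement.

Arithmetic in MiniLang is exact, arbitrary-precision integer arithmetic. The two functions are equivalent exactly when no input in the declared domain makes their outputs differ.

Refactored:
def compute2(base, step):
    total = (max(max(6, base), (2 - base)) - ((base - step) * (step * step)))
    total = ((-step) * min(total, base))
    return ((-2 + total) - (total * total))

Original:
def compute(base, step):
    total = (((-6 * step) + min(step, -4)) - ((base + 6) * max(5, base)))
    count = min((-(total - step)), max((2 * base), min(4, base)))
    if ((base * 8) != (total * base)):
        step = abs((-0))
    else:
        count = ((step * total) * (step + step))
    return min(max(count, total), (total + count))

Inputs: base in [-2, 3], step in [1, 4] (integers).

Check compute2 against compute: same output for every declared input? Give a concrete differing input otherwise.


Consider the input base=-2, step=1.
compute: total becomes -30; next count becomes -2; next ((base * 8) != (total * base)) evaluates to true; next step becomes 0; next final value -32
compute2: total becomes 9; next total becomes 2; next final value -4
-32 and -4 differ, so these are not the same function on this domain.
verdict: not equivalent; witness: base=-2, step=1


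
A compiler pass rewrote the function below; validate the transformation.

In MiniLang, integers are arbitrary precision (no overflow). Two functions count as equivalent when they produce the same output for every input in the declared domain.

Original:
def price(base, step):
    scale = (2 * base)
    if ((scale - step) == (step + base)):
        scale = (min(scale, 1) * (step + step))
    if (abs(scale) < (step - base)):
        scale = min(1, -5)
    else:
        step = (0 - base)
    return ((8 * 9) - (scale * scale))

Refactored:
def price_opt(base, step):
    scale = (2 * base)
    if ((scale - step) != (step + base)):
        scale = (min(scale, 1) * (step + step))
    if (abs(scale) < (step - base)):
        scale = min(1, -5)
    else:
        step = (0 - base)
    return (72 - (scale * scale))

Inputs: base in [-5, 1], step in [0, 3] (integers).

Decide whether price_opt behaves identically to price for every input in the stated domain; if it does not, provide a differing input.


Consider the input base=-5, step=0.
price: scale=-10, then ((scale - step) == (step + base)) is false, then (abs(scale) < (step - base)) is false, then step=5, then returns -28
price_opt: scale=-10, then ((scale - step) != (step + base)) is true, then scale=0, then (abs(scale) < (step - base)) is true, then scale=-5, then returns 47
-28 and 47 differ, so these are not the same function on this domain.
verdict: not equivalent; witness: base=-5, step=0


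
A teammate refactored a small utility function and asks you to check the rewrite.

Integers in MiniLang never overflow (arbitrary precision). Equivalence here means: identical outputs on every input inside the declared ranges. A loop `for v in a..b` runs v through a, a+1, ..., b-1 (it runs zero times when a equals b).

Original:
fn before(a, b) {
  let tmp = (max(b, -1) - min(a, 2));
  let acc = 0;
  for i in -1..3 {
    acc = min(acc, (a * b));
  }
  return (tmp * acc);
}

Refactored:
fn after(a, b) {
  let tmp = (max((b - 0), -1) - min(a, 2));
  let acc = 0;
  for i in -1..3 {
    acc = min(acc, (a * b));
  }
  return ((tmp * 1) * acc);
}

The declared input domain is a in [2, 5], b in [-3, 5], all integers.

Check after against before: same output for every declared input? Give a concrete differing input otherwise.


Reading the diff, among the changes: arithmetic usage differs; constant usage differs.
One worked example (a=4, b=3) — before: tmp := 1 | acc := 0 | iter i=-1: | acc := 0 | iter i=0: | acc := 0 | iter i=1: | acc := 0 | iter i=2: | acc := 0 | result 0; after: tmp := 1 | acc := 0 | iter i=-1: | acc := 0 | iter i=0: | acc := 0 | iter i=1: | acc := 0 | iter i=2: | acc := 0 | result 0; agreement on 0.
Sweeping the whole domain (36 inputs) finds no disagreement.
verdict: equivalent


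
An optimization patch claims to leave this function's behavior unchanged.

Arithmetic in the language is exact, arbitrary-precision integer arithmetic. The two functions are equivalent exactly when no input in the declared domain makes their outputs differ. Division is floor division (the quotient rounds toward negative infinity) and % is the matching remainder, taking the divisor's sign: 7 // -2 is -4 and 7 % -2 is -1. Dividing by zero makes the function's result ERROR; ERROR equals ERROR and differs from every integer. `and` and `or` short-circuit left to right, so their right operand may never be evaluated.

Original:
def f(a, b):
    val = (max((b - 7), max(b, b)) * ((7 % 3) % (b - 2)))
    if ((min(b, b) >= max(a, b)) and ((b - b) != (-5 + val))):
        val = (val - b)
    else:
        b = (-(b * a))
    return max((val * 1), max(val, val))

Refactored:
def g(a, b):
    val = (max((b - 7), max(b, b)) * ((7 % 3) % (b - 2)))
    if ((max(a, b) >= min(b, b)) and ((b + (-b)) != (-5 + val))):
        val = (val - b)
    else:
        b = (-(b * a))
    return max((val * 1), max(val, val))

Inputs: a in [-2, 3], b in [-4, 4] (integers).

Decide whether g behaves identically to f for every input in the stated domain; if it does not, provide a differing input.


The rewrite breaks on a=-2, b=-4, where the results are 20 and 24.
f: val := 20 | ((min(b, b) >= max(a, b)) and ((b - b) != (-5 + val))): false | b := -8 | result 20
g: val := 20 | ((max(a, b) >= min(b, b)) and ((b + (-b)) != (-5 + val))): true | val := 24 | result 24
verdict: not equivalent; witness: a=-2, b=-4


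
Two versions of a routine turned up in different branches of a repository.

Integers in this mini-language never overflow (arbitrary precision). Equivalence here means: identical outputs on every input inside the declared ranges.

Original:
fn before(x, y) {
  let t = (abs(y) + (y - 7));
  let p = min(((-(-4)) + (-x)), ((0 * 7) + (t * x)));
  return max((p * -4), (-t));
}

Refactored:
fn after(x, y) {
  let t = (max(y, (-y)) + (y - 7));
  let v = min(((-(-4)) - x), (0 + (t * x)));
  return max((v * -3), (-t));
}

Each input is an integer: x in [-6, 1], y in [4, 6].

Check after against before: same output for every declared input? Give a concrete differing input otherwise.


Input x=-6, y=4: 24 from before versus 18 from after.
verdict: not equivalent; witness: x=-6, y=4
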